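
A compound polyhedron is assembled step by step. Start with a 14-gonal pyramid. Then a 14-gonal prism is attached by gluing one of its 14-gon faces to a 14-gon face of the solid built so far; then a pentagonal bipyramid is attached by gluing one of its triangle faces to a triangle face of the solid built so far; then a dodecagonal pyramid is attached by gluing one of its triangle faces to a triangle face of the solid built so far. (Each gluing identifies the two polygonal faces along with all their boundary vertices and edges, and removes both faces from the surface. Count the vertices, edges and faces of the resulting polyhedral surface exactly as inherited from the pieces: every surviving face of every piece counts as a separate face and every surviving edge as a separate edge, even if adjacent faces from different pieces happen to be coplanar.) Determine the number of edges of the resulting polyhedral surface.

89

A 14-gonal pyramid: V=15, E=28, F=15.
Attach a 14-gonal prism (V=28, E=42, F=16) along a 14-gon: merge 14 vertices and 14 edges, delete both glued faces → V=29, E=56, F=29.
Attach a pentagonal bipyramid (V=7, E=15, F=10) along a 3-gon: merge 3 vertices and 3 edges, delete both glued faces → V=33, E=68, F=37.
Attach a dodecagonal pyramid (V=13, E=24, F=13) along a 3-gon: merge 3 vertices and 3 edges, delete both glued faces → V=43, E=89, F=48.
Check: V − E + F = 43 − 89 + 48 = 2.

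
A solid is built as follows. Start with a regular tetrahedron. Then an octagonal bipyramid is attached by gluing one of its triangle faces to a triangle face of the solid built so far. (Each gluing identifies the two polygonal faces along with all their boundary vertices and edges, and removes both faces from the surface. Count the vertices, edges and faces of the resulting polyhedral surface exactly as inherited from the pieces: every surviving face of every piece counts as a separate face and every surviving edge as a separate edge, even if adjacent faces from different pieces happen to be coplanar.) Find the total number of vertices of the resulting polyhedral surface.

A regular tetrahedron: V=4, E=6, F=4.
Attach an octagonal bipyramid (V=10, E=24, F=16) along a 3-gon: merge 3 vertices and 3 edges, delete both glued faces → V=11, E=27, F=18.
Check: V − E + F = 11 − 27 + 18 = 2.

11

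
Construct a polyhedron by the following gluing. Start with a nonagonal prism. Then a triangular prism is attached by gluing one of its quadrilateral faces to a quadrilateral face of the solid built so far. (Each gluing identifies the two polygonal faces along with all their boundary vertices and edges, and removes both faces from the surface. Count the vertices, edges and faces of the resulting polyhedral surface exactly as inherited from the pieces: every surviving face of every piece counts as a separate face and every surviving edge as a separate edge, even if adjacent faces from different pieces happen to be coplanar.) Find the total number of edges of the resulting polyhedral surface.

A nonagonal prism: V=18, E=27, F=11.
Attach a triangular prism (V=6, E=9, F=5) along a 4-gon: merge 4 vertices and 4 edges, delete both glued faces → V=20, E=32, F=14.
Check: V − E + F = 20 − 32 + 14 = 2.

32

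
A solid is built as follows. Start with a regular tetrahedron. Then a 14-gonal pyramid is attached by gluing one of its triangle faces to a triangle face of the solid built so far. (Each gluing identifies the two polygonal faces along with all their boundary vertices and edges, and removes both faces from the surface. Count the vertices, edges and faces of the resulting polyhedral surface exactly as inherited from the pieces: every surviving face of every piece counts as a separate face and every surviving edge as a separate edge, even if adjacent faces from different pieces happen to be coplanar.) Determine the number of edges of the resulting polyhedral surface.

A regular tetrahedron: V=4, E=6, F=4.
Attach a 14-gonal pyramid (V=15, E=28, F=15) along a 3-gon: merge 3 vertices and 3 edges, delete both glued faces → V=16, E=31, F=17.
Check: V − E + F = 16 − 31 + 17 = 2.

31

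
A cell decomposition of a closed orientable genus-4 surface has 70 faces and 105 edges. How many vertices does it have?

For a closed orientable surface of genus 4, χ = 2 − 2·4 = -6.
V = -6 + E − F = -6 + 105 − 70 = 29.

29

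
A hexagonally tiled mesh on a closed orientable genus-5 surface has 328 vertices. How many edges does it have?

504

χ = 2 − 2·5 = -8, and every face is a hexagon so 6F = 2E.
V − E + F = -8 with E = 6F/2 gives 328 − (6/2 − 1)·F = -8, so F = 168 and E = 504.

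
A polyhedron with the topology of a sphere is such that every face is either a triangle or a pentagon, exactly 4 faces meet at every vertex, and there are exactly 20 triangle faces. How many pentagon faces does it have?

12

Let x be the number of pentagons; then F = 20 + x.
Edge–face incidences: 2E = 3·20 + 5·x = 60 + 5x.
Every vertex has degree 4, so 4V = 2E.
Euler: V − E + F = 2 ⇒ (2E)/4 − E + (20 + x) = 2.
Multiply by 8: 2·(2E) − 4·(2E) + 8·(20 + x) = 16, i.e. 160 + 8x − 2·(60 + 5x) = 16.
Collecting terms: −2x + 40 = 16, so −2x = −24, so x = 12.
Then 2E = 60 + 5·12 = 120, so E = 60, V = 2E/4 = 30, F = 20 + 12 = 32.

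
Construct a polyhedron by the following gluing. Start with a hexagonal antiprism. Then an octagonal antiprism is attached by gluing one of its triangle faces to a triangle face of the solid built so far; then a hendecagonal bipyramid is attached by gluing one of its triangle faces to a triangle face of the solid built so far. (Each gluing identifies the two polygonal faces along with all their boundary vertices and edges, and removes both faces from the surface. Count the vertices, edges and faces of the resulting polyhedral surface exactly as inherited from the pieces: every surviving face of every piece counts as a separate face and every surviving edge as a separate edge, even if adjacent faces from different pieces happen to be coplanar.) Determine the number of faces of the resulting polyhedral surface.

A hexagonal antiprism: V=12, E=24, F=14.
Attach an octagonal antiprism (V=16, E=32, F=18) along a 3-gon: merge 3 vertices and 3 edges, delete both glued faces → V=25, E=53, F=30.
Attach a hendecagonal bipyramid (V=13, E=33, F=22) along a 3-gon: merge 3 vertices and 3 edges, delete both glued faces → V=35, E=83, F=50.
Check: V − E + F = 35 − 83 + 50 = 2.

50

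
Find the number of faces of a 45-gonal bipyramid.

90

A bipyramid over an n-gon has 2n triangular faces and n + 2 vertices: V = 45 + 2 = 47, E = 3·45 = 135, F = 2·45 = 90.
Check: V − E + F = 47 − 135 + 90 = 2.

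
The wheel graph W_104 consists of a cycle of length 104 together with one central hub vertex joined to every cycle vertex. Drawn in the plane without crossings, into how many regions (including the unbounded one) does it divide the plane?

105

W_104 has V = 104 + 1 = 105 vertices and E = 2·104 = 208 edges.
By Euler's formula F = 2 − V + E = 2 − 105 + 208 = 105.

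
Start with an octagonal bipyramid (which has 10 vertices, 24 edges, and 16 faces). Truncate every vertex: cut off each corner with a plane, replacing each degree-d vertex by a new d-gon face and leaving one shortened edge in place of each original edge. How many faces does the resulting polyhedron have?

Truncation replaces each original edge-end by a new vertex, so V′ = 2E = 48.
Each original edge survives, and each old vertex of degree d contributes d new edges; summing degrees gives Σd = 2E, so E′ = E + 2E = 3E = 72.
Each original face survives and each original vertex becomes one new face: F′ = F + V = 26.

26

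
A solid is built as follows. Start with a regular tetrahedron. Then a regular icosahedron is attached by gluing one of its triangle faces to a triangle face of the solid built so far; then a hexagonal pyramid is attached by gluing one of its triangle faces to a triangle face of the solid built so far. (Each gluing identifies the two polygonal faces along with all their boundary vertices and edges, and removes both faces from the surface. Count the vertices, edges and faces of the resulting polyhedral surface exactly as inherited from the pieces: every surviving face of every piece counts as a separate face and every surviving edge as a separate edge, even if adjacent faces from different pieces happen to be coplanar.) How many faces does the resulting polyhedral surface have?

27

A regular tetrahedron: V=4, E=6, F=4.
Attach a regular icosahedron (V=12, E=30, F=20) along a 3-gon: merge 3 vertices and 3 edges, delete both glued faces → V=13, E=33, F=22.
Attach a hexagonal pyramid (V=7, E=12, F=7) along a 3-gon: merge 3 vertices and 3 edges, delete both glued faces → V=17, E=42, F=27.
Check: V − E + F = 17 − 42 + 27 = 2.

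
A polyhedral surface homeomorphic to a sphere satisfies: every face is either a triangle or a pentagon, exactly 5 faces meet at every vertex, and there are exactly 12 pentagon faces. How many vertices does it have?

60

Let x be the number of triangles; then F = 12 + x.
Edge–face incidences: 2E = 5·12 + 3·x = 60 + 3x.
Every vertex has degree 5, so 5V = 2E.
Euler: V − E + F = 2 ⇒ (2E)/5 − E + (12 + x) = 2.
Multiply by 10: 2·(2E) − 5·(2E) + 10·(12 + x) = 20, i.e. 120 + 10x − 3·(60 + 3x) = 20.
Collecting terms: x − 60 = 20, so x = 80.
Then 2E = 60 + 3·80 = 300, so E = 150, V = 2E/5 = 60, F = 12 + 80 = 92.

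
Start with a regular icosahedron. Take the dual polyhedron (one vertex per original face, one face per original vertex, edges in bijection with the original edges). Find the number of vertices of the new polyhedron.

The base solid has V = 12, E = 30, F = 20.
The dual swaps V and F and preserves E: V′ = F = 20, E′ = E = 30, F′ = V = 12.

20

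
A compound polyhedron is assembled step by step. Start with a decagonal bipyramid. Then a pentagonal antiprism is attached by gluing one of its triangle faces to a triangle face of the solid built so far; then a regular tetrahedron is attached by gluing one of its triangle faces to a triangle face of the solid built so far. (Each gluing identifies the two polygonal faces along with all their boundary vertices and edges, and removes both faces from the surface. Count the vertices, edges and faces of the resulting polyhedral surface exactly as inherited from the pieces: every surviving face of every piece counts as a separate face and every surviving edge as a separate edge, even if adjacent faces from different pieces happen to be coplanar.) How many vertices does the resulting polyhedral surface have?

A decagonal bipyramid: V=12, E=30, F=20.
Attach a pentagonal antiprism (V=10, E=20, F=12) along a 3-gon: merge 3 vertices and 3 edges, delete both glued faces → V=19, E=47, F=30.
Attach a regular tetrahedron (V=4, E=6, F=4) along a 3-gon: merge 3 vertices and 3 edges, delete both glued faces → V=20, E=50, F=32.
Check: V − E + F = 20 − 50 + 32 = 2.

20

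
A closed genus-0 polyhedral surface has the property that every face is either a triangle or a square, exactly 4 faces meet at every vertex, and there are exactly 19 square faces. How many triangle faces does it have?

Let x be the number of triangles; then F = 19 + x.
Edge–face incidences: 2E = 4·19 + 3·x = 76 + 3x.
Every vertex has degree 4, so 4V = 2E.
Euler: V − E + F = 2 ⇒ (2E)/4 − E + (19 + x) = 2.
Multiply by 8: 2·(2E) − 4·(2E) + 8·(19 + x) = 16, i.e. 152 + 8x − 2·(76 + 3x) = 16.
Collecting terms: 2x = 16, so x = 8.
Then 2E = 76 + 3·8 = 100, so E = 50, V = 2E/4 = 25, F = 19 + 8 = 27.

8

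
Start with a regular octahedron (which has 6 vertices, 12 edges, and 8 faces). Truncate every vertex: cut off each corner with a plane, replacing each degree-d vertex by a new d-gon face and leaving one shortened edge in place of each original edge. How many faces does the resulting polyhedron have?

14

Truncation replaces each original edge-end by a new vertex, so V′ = 2E = 24.
Each original edge survives, and each old vertex of degree d contributes d new edges; summing degrees gives Σd = 2E, so E′ = E + 2E = 3E = 36.
Each original face survives and each original vertex becomes one new face: F′ = F + V = 14.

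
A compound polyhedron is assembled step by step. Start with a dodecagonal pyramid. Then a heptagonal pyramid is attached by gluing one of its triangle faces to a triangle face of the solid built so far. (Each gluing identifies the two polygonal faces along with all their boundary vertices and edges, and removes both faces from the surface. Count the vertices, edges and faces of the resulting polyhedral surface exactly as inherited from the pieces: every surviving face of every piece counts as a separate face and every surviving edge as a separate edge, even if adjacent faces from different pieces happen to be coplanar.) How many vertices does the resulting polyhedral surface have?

A dodecagonal pyramid: V=13, E=24, F=13.
Attach a heptagonal pyramid (V=8, E=14, F=8) along a 3-gon: merge 3 vertices and 3 edges, delete both glued faces → V=18, E=35, F=19.
Check: V − E + F = 18 − 35 + 19 = 2.

18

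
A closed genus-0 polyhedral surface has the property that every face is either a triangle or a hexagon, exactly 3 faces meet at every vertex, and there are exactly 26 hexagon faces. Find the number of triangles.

Let x be the number of triangles; then F = 26 + x.
Edge–face incidences: 2E = 6·26 + 3·x = 156 + 3x.
Every vertex has degree 3, so 3V = 2E.
Euler: V − E + F = 2 ⇒ (2E)/3 − E + (26 + x) = 2.
Multiply by 6: 2·(2E) − 3·(2E) + 6·(26 + x) = 12, i.e. 156 + 6x − (156 + 3x) = 12.
Collecting terms: 3x = 12, so x = 4.
Then 2E = 156 + 3·4 = 168, so E = 84, V = 2E/3 = 56, F = 26 + 4 = 30.

4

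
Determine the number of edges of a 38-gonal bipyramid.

A bipyramid over an n-gon has 2n triangular faces and n + 2 vertices: V = 38 + 2 = 40, E = 3·38 = 114, F = 2·38 = 76.

114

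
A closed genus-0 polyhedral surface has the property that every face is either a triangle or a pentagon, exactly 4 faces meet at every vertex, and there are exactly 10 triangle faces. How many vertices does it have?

10

Let x be the number of pentagons; then F = 10 + x.
Edge–face incidences: 2E = 3·10 + 5·x = 30 + 5x.
Every vertex has degree 4, so 4V = 2E.
Euler: V − E + F = 2 ⇒ (2E)/4 − E + (10 + x) = 2.
Multiply by 8: 2·(2E) − 4·(2E) + 8·(10 + x) = 16, i.e. 80 + 8x − 2·(30 + 5x) = 16.
Collecting terms: −2x + 20 = 16, so −2x = −4, so x = 2.
Then 2E = 30 + 5·2 = 40, so E = 20, V = 2E/4 = 10, F = 10 + 2 = 12.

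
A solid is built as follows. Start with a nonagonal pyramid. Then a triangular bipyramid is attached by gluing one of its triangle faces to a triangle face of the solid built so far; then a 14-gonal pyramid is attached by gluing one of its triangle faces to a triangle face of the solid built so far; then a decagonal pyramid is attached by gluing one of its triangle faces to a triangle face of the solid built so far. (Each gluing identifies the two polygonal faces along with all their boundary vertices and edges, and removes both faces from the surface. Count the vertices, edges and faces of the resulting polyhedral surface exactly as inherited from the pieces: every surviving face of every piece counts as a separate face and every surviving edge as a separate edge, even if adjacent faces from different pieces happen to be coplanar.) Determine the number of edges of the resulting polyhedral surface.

A nonagonal pyramid: V=10, E=18, F=10.
Attach a triangular bipyramid (V=5, E=9, F=6) along a 3-gon: merge 3 vertices and 3 edges, delete both glued faces → V=12, E=24, F=14.
Attach a 14-gonal pyramid (V=15, E=28, F=15) along a 3-gon: merge 3 vertices and 3 edges, delete both glued faces → V=24, E=49, F=27.
Attach a decagonal pyramid (V=11, E=20, F=11) along a 3-gon: merge 3 vertices and 3 edges, delete both glued faces → V=32, E=66, F=36.
Check: V − E + F = 32 − 66 + 36 = 2.

66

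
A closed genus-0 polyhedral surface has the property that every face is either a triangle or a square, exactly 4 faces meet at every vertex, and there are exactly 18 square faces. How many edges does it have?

48

Let x be the number of triangles; then F = 18 + x.
Edge–face incidences: 2E = 4·18 + 3·x = 72 + 3x.
Every vertex has degree 4, so 4V = 2E.
Euler: V − E + F = 2 ⇒ (2E)/4 − E + (18 + x) = 2.
Multiply by 8: 2·(2E) − 4·(2E) + 8·(18 + x) = 16, i.e. 144 + 8x − 2·(72 + 3x) = 16.
Collecting terms: 2x = 16, so x = 8.
Then 2E = 72 + 3·8 = 96, so E = 48, V = 2E/4 = 24, F = 18 + 8 = 26.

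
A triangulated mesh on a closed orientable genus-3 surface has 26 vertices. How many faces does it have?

60

χ = 2 − 2·3 = -4, and every face is a triangle so 3F = 2E.
V − E + F = -4 with E = 3F/2 gives 26 − (3/2 − 1)·F = -4, so F = 60 and E = 90.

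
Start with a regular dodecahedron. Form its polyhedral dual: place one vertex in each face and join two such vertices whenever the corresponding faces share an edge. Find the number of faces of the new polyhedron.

The base solid has V = 20, E = 30, F = 12.
The dual swaps V and F and preserves E: V′ = F = 12, E′ = E = 30, F′ = V = 20.

20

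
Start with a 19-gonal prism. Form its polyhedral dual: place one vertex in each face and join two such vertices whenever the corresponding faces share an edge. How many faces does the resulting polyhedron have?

38

The base solid has V = 38, E = 57, F = 21.
The dual swaps V and F and preserves E: V′ = F = 21, E′ = E = 57, F′ = V = 38.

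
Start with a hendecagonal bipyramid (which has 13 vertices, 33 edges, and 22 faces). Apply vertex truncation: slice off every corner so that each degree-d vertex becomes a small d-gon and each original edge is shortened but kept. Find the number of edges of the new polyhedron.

Truncation replaces each original edge-end by a new vertex, so V′ = 2E = 66.
Each original edge survives, and each old vertex of degree d contributes d new edges; summing degrees gives Σd = 2E, so E′ = E + 2E = 3E = 99.
Each original face survives and each original vertex becomes one new face: F′ = F + V = 35.

99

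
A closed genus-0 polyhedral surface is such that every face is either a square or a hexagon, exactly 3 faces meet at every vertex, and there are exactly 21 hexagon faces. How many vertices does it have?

50

Let x be the number of squares; then F = 21 + x.
Edge–face incidences: 2E = 6·21 + 4·x = 126 + 4x.
Every vertex has degree 3, so 3V = 2E.
Euler: V − E + F = 2 ⇒ (2E)/3 − E + (21 + x) = 2.
Multiply by 6: 2·(2E) − 3·(2E) + 6·(21 + x) = 12, i.e. 126 + 6x − (126 + 4x) = 12.
Collecting terms: 2x = 12, so x = 6.
Then 2E = 126 + 4·6 = 150, so E = 75, V = 2E/3 = 50, F = 21 + 6 = 27.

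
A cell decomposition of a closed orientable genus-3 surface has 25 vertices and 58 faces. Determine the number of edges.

87

For a closed orientable surface of genus 3, χ = 2 − 2·3 = -4.
E = V + F − (-4) = 25 + 58 − (-4) = 87.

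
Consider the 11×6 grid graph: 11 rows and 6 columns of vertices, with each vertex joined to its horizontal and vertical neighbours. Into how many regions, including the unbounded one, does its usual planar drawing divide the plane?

The grid has V = 11·6 = 66 vertices and E = 11·5 + 6·10 = 115 edges.
F = 2 − V + E = 2 − 66 + 115 = 51.

51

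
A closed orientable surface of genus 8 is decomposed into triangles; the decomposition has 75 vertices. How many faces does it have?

χ = 2 − 2·8 = -14, and every face is a triangle so 3F = 2E.
V − E + F = -14 with E = 3F/2 gives 75 − (3/2 − 1)·F = -14, so F = 178 and E = 267.

178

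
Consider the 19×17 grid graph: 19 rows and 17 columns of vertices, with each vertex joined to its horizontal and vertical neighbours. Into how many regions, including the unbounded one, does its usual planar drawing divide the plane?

289

The grid has V = 19·17 = 323 vertices and E = 19·16 + 17·18 = 610 edges.
F = 2 − V + E = 2 − 323 + 610 = 289.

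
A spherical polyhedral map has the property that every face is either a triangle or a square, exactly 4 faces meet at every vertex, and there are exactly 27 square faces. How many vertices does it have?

Let x be the number of triangles; then F = 27 + x.
Edge–face incidences: 2E = 4·27 + 3·x = 108 + 3x.
Every vertex has degree 4, so 4V = 2E.
Euler: V − E + F = 2 ⇒ (2E)/4 − E + (27 + x) = 2.
Multiply by 8: 2·(2E) − 4·(2E) + 8·(27 + x) = 16, i.e. 216 + 8x − 2·(108 + 3x) = 16.
Collecting terms: 2x = 16, so x = 8.
Then 2E = 108 + 3·8 = 132, so E = 66, V = 2E/4 = 33, F = 27 + 8 = 35.

33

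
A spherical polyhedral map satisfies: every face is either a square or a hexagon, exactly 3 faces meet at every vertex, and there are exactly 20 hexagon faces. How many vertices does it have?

48

Let x be the number of squares; then F = 20 + x.
Edge–face incidences: 2E = 6·20 + 4·x = 120 + 4x.
Every vertex has degree 3, so 3V = 2E.
Euler: V − E + F = 2 ⇒ (2E)/3 − E + (20 + x) = 2.
Multiply by 6: 2·(2E) − 3·(2E) + 6·(20 + x) = 12, i.e. 120 + 6x − (120 + 4x) = 12.
Collecting terms: 2x = 12, so x = 6.
Then 2E = 120 + 4·6 = 144, so E = 72, V = 2E/3 = 48, F = 20 + 6 = 26.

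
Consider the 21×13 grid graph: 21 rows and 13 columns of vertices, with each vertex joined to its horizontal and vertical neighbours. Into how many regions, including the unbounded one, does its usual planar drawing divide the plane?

The grid has V = 21·13 = 273 vertices and E = 21·12 + 13·20 = 512 edges.
F = 2 − V + E = 2 − 273 + 512 = 241.

241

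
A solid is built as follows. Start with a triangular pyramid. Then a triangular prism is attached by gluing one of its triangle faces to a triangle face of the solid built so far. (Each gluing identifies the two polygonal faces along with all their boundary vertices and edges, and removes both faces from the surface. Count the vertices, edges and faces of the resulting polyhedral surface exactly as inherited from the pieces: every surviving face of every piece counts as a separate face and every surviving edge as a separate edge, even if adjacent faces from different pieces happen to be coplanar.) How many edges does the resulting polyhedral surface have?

A triangular pyramid: V=4, E=6, F=4.
Attach a triangular prism (V=6, E=9, F=5) along a 3-gon: merge 3 vertices and 3 edges, delete both glued faces → V=7, E=12, F=7.
Check: V − E + F = 7 − 12 + 7 = 2.

12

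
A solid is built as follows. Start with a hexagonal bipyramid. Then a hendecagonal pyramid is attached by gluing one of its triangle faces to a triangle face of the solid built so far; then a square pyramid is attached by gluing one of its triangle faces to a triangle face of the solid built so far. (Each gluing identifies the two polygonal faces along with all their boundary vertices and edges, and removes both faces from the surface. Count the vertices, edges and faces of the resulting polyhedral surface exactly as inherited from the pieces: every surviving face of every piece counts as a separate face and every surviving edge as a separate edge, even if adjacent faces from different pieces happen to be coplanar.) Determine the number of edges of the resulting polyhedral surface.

A hexagonal bipyramid: V=8, E=18, F=12.
Attach a hendecagonal pyramid (V=12, E=22, F=12) along a 3-gon: merge 3 vertices and 3 edges, delete both glued faces → V=17, E=37, F=22.
Attach a square pyramid (V=5, E=8, F=5) along a 3-gon: merge 3 vertices and 3 edges, delete both glued faces → V=19, E=42, F=25.
Check: V − E + F = 19 − 42 + 25 = 2.

42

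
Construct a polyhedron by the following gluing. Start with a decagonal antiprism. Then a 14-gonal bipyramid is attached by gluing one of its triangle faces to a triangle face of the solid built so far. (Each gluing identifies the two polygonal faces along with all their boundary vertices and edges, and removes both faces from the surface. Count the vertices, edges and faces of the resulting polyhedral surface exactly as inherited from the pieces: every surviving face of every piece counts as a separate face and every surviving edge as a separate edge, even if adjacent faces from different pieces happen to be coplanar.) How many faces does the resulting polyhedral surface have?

48

A decagonal antiprism: V=20, E=40, F=22.
Attach a 14-gonal bipyramid (V=16, E=42, F=28) along a 3-gon: merge 3 vertices and 3 edges, delete both glued faces → V=33, E=79, F=48.
Check: V − E + F = 33 − 79 + 48 = 2.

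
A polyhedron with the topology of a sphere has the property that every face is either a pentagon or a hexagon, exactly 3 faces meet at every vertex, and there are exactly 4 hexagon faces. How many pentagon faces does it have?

12

Let x be the number of pentagons; then F = 4 + x.
Edge–face incidences: 2E = 6·4 + 5·x = 24 + 5x.
Every vertex has degree 3, so 3V = 2E.
Euler: V − E + F = 2 ⇒ (2E)/3 − E + (4 + x) = 2.
Multiply by 6: 2·(2E) − 3·(2E) + 6·(4 + x) = 12, i.e. 24 + 6x − (24 + 5x) = 12.
Collecting terms: x = 12.
Then 2E = 24 + 5·12 = 84, so E = 42, V = 2E/3 = 28, F = 4 + 12 = 16.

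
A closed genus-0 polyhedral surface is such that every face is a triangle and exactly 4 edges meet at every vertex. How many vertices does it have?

6

Each face has 3 edges and each edge borders two faces, so 2E = 3F.
Each vertex has degree 4, so 4V = 2E and hence V = 3F/4.
Euler: V − E + F = 2 ⇒ (3F/4) − (3F/2) + F = 2.
Multiply by 8: (6 − 12 + 8)F = 16, i.e. 2F = 16.
So F = 8, E = 3·8/2 = 12, V = 3·8/4 = 6.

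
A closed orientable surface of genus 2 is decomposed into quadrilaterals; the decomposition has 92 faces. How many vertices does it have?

90

χ = 2 − 2·2 = -2, and every face is a square so 4F = 2E.
E = 4·92/2 = 184. Then V = -2 + E − F = -2 + 184 − 92 = 90.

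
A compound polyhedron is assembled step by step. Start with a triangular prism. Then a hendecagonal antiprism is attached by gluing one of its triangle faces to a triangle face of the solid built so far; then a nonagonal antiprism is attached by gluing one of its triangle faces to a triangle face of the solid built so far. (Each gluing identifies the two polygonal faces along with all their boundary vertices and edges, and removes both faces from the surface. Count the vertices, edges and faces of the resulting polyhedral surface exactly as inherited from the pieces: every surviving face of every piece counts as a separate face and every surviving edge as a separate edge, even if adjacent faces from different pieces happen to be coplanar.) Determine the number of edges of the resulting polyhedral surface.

83

A triangular prism: V=6, E=9, F=5.
Attach a hendecagonal antiprism (V=22, E=44, F=24) along a 3-gon: merge 3 vertices and 3 edges, delete both glued faces → V=25, E=50, F=27.
Attach a nonagonal antiprism (V=18, E=36, F=20) along a 3-gon: merge 3 vertices and 3 edges, delete both glued faces → V=40, E=83, F=45.
Check: V − E + F = 40 − 83 + 45 = 2.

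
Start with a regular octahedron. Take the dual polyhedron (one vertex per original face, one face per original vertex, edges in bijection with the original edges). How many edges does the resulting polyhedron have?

The base solid has V = 6, E = 12, F = 8.
The dual swaps V and F and preserves E: V′ = F = 8, E′ = E = 12, F′ = V = 6.

12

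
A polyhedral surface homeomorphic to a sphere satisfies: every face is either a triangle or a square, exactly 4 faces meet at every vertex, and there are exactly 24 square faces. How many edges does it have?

60

Let x be the number of triangles; then F = 24 + x.
Edge–face incidences: 2E = 4·24 + 3·x = 96 + 3x.
Every vertex has degree 4, so 4V = 2E.
Euler: V − E + F = 2 ⇒ (2E)/4 − E + (24 + x) = 2.
Multiply by 8: 2·(2E) − 4·(2E) + 8·(24 + x) = 16, i.e. 192 + 8x − 2·(96 + 3x) = 16.
Collecting terms: 2x = 16, so x = 8.
Then 2E = 96 + 3·8 = 120, so E = 60, V = 2E/4 = 30, F = 24 + 8 = 32.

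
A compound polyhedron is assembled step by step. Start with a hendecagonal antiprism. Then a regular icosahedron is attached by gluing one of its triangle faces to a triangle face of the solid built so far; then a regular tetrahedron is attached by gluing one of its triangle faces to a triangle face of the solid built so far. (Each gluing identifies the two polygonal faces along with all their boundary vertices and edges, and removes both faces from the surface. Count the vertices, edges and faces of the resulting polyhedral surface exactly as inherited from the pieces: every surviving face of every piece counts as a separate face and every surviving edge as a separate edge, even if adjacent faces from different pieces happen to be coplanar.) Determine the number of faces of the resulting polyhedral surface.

A hendecagonal antiprism: V=22, E=44, F=24.
Attach a regular icosahedron (V=12, E=30, F=20) along a 3-gon: merge 3 vertices and 3 edges, delete both glued faces → V=31, E=71, F=42.
Attach a regular tetrahedron (V=4, E=6, F=4) along a 3-gon: merge 3 vertices and 3 edges, delete both glued faces → V=32, E=74, F=44.
Check: V − E + F = 32 − 74 + 44 = 2.

44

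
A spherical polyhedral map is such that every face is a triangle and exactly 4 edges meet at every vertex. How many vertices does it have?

6

Each face has 3 edges and each edge borders two faces, so 2E = 3F.
Each vertex has degree 4, so 4V = 2E and hence V = 3F/4.
Euler: V − E + F = 2 ⇒ (3F/4) − (3F/2) + F = 2.
Multiply by 8: (6 − 12 + 8)F = 16, i.e. 2F = 16.
So F = 8, E = 3·8/2 = 12, V = 3·8/4 = 6.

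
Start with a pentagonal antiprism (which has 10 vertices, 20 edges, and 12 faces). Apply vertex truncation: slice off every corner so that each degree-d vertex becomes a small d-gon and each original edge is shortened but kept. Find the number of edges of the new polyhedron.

Truncation replaces each original edge-end by a new vertex, so V′ = 2E = 40.
Each original edge survives, and each old vertex of degree d contributes d new edges; summing degrees gives Σd = 2E, so E′ = E + 2E = 3E = 60.
Each original face survives and each original vertex becomes one new face: F′ = F + V = 22.

60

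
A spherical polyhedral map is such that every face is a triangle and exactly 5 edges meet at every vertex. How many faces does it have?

20

Each face has 3 edges and each edge borders two faces, so 2E = 3F.
Each vertex has degree 5, so 5V = 2E and hence V = 3F/5.
Euler: V − E + F = 2 ⇒ (3F/5) − (3F/2) + F = 2.
Multiply by 10: (6 − 15 + 10)F = 20, i.e. 1F = 20.
So F = 20, E = 3·20/2 = 30, V = 3·20/5 = 12.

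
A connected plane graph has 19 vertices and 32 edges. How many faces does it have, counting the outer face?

15

Euler's formula for a connected plane graph: V − E + F = 2, so F = 2 − 19 + 32 = 15.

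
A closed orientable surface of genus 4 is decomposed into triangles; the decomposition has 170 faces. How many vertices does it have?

χ = 2 − 2·4 = -6, and every face is a triangle so 3F = 2E.
E = 3·170/2 = 255. Then V = -6 + E − F = -6 + 255 − 170 = 79.

79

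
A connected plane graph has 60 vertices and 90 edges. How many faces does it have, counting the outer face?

Euler's formula for a connected plane graph: V − E + F = 2, so F = 2 − 60 + 90 = 32.

32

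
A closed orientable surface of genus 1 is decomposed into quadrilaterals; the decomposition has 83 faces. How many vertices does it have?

χ = 2 − 2·1 = 0, and every face is a square so 4F = 2E.
E = 4·83/2 = 166. Then V = 0 + E − F = 0 + 166 − 83 = 83.

83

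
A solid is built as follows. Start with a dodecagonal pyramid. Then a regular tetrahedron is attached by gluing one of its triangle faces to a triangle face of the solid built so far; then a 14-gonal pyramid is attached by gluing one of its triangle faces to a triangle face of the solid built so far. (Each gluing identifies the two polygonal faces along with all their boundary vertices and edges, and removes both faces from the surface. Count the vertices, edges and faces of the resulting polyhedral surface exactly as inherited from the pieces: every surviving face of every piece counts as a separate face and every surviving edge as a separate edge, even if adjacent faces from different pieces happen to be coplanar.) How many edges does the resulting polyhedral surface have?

52

A dodecagonal pyramid: V=13, E=24, F=13.
Attach a regular tetrahedron (V=4, E=6, F=4) along a 3-gon: merge 3 vertices and 3 edges, delete both glued faces → V=14, E=27, F=15.
Attach a 14-gonal pyramid (V=15, E=28, F=15) along a 3-gon: merge 3 vertices and 3 edges, delete both glued faces → V=26, E=52, F=28.
Check: V − E + F = 26 − 52 + 28 = 2.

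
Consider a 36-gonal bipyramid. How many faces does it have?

A bipyramid over an n-gon has 2n triangular faces and n + 2 vertices: V = 36 + 2 = 38, E = 3·36 = 108, F = 2·36 = 72.

72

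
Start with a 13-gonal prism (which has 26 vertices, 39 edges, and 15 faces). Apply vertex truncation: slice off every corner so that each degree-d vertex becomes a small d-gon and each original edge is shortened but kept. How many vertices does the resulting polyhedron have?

Truncation replaces each original edge-end by a new vertex, so V′ = 2E = 78.
Each original edge survives, and each old vertex of degree d contributes d new edges; summing degrees gives Σd = 2E, so E′ = E + 2E = 3E = 117.
Each original face survives and each original vertex becomes one new face: F′ = F + V = 41.

78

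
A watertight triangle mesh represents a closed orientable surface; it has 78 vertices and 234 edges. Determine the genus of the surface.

1

Every face is a triangle and each edge borders two faces, so 3F = 2·234, giving F = 156.
χ = V − E + F = 78 − 234 + 156 = 0.
For a closed orientable surface χ = 2 − 2g, so g = (2 − (0))/2 = 1.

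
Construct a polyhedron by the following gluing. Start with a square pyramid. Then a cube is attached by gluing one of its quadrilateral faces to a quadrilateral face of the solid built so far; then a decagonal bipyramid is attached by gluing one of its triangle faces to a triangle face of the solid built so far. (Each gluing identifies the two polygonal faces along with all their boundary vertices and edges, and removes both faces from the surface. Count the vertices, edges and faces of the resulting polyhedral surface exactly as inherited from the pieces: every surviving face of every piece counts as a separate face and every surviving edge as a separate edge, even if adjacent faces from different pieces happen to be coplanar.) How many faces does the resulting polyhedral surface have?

A square pyramid: V=5, E=8, F=5.
Attach a cube (V=8, E=12, F=6) along a 4-gon: merge 4 vertices and 4 edges, delete both glued faces → V=9, E=16, F=9.
Attach a decagonal bipyramid (V=12, E=30, F=20) along a 3-gon: merge 3 vertices and 3 edges, delete both glued faces → V=18, E=43, F=27.
Check: V − E + F = 18 − 43 + 27 = 2.

27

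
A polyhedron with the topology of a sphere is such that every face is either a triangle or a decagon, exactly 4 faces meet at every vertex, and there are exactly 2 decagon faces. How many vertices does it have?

20

Let x be the number of triangles; then F = 2 + x.
Edge–face incidences: 2E = 10·2 + 3·x = 20 + 3x.
Every vertex has degree 4, so 4V = 2E.
Euler: V − E + F = 2 ⇒ (2E)/4 − E + (2 + x) = 2.
Multiply by 8: 2·(2E) − 4·(2E) + 8·(2 + x) = 16, i.e. 16 + 8x − 2·(20 + 3x) = 16.
Collecting terms: 2x − 24 = 16, so 2x = 40, so x = 20.
Then 2E = 20 + 3·20 = 80, so E = 40, V = 2E/4 = 20, F = 2 + 20 = 22.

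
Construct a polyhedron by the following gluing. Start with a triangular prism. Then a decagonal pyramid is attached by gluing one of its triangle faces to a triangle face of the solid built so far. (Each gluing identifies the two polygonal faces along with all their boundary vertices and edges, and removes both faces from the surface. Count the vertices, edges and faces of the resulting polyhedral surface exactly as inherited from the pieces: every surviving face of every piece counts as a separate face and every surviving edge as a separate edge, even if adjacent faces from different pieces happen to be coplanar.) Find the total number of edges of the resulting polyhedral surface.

26

A triangular prism: V=6, E=9, F=5.
Attach a decagonal pyramid (V=11, E=20, F=11) along a 3-gon: merge 3 vertices and 3 edges, delete both glued faces → V=14, E=26, F=14.
Check: V − E + F = 14 − 26 + 14 = 2.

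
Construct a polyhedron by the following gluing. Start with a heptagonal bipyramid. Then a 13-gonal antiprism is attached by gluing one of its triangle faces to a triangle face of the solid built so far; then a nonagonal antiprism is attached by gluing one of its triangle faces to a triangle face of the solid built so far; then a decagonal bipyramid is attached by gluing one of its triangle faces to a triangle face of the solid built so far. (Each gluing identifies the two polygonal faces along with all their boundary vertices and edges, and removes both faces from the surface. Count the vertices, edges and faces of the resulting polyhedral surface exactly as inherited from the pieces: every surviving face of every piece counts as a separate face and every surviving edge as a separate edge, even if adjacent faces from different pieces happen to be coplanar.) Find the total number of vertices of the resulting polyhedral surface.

56

A heptagonal bipyramid: V=9, E=21, F=14.
Attach a 13-gonal antiprism (V=26, E=52, F=28) along a 3-gon: merge 3 vertices and 3 edges, delete both glued faces → V=32, E=70, F=40.
Attach a nonagonal antiprism (V=18, E=36, F=20) along a 3-gon: merge 3 vertices and 3 edges, delete both glued faces → V=47, E=103, F=58.
Attach a decagonal bipyramid (V=12, E=30, F=20) along a 3-gon: merge 3 vertices and 3 edges, delete both glued faces → V=56, E=130, F=76.
Check: V − E + F = 56 − 130 + 76 = 2.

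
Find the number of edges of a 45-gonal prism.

135

A prism on an n-gon has two n-gon bases and n rectangular sides: V = 2·45 = 90, E = 3·45 = 135, F = 45 + 2 = 47.
Check: V − E + F = 90 − 135 + 47 = 2.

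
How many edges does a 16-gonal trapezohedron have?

64

The n-trapezohedron (dual of the n-antiprism) has V = 2·16 + 2 = 34, E = 4·16 = 64, F = 2·16 = 32.
Check: V − E + F = 34 − 64 + 32 = 2.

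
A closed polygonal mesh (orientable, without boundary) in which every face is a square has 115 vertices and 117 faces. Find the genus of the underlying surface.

2

Every face is a square, so 2E = 4·117 = 468, giving E = 234.
χ = V − E + F = 115 − 234 + 117 = -2.
For a closed orientable surface χ = 2 − 2g, so g = (2 − (-2))/2 = 2.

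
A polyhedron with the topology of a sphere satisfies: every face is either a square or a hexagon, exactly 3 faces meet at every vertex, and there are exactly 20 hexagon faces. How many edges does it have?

72

Let x be the number of squares; then F = 20 + x.
Edge–face incidences: 2E = 6·20 + 4·x = 120 + 4x.
Every vertex has degree 3, so 3V = 2E.
Euler: V − E + F = 2 ⇒ (2E)/3 − E + (20 + x) = 2.
Multiply by 6: 2·(2E) − 3·(2E) + 6·(20 + x) = 12, i.e. 120 + 6x − (120 + 4x) = 12.
Collecting terms: 2x = 12, so x = 6.
Then 2E = 120 + 4·6 = 144, so E = 72, V = 2E/3 = 48, F = 20 + 6 = 26.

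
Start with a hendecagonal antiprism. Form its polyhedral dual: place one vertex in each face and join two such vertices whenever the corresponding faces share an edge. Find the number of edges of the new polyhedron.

The base solid has V = 22, E = 44, F = 24.
The dual swaps V and F and preserves E: V′ = F = 24, E′ = E = 44, F′ = V = 22.

44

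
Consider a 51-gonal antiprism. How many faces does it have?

An antiprism on an n-gon has two n-gon caps and 2n triangles: V = 2·51 = 102, E = 4·51 = 204, F = 2·51 + 2 = 104.

104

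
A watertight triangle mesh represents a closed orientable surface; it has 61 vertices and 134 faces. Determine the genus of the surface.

Every face is a triangle, so 2E = 3·134 = 402, giving E = 201.
χ = V − E + F = 61 − 201 + 134 = -6.
For a closed orientable surface χ = 2 − 2g, so g = (2 − (-6))/2 = 4.

4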